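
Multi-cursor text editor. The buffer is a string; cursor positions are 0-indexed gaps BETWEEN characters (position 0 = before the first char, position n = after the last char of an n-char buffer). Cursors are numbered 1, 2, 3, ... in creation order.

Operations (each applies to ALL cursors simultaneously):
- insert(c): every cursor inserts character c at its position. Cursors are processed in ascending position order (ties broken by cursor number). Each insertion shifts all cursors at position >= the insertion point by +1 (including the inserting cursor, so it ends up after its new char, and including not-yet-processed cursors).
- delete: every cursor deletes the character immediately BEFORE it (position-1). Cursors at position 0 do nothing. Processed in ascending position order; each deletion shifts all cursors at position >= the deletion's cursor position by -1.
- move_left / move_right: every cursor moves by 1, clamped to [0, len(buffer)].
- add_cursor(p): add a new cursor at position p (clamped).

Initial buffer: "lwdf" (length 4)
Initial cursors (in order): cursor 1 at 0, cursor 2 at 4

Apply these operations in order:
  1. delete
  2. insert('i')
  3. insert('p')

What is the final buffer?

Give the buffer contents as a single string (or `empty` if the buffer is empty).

Answer: iplwdip

Derivation:
After op 1 (delete): buffer="lwd" (len 3), cursors c1@0 c2@3, authorship ...
After op 2 (insert('i')): buffer="ilwdi" (len 5), cursors c1@1 c2@5, authorship 1...2
After op 3 (insert('p')): buffer="iplwdip" (len 7), cursors c1@2 c2@7, authorship 11...22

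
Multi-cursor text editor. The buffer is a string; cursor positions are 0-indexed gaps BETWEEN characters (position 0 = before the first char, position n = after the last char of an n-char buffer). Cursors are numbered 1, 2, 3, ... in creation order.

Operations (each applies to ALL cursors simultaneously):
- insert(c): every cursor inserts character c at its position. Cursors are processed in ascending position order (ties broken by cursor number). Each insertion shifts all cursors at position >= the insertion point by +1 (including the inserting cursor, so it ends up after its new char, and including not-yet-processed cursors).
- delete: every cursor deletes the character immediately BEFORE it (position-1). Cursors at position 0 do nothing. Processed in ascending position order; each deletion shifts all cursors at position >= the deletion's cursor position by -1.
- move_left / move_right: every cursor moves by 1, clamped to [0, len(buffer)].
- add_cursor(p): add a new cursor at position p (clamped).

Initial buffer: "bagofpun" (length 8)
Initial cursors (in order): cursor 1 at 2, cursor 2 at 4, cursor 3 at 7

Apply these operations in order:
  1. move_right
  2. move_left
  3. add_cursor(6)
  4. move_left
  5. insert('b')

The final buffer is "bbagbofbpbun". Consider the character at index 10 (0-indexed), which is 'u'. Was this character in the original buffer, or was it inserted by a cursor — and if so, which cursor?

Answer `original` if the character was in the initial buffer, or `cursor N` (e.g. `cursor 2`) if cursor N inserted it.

Answer: original

Derivation:
After op 1 (move_right): buffer="bagofpun" (len 8), cursors c1@3 c2@5 c3@8, authorship ........
After op 2 (move_left): buffer="bagofpun" (len 8), cursors c1@2 c2@4 c3@7, authorship ........
After op 3 (add_cursor(6)): buffer="bagofpun" (len 8), cursors c1@2 c2@4 c4@6 c3@7, authorship ........
After op 4 (move_left): buffer="bagofpun" (len 8), cursors c1@1 c2@3 c4@5 c3@6, authorship ........
After op 5 (insert('b')): buffer="bbagbofbpbun" (len 12), cursors c1@2 c2@5 c4@8 c3@10, authorship .1..2..4.3..
Authorship (.=original, N=cursor N): . 1 . . 2 . . 4 . 3 . .
Index 10: author = original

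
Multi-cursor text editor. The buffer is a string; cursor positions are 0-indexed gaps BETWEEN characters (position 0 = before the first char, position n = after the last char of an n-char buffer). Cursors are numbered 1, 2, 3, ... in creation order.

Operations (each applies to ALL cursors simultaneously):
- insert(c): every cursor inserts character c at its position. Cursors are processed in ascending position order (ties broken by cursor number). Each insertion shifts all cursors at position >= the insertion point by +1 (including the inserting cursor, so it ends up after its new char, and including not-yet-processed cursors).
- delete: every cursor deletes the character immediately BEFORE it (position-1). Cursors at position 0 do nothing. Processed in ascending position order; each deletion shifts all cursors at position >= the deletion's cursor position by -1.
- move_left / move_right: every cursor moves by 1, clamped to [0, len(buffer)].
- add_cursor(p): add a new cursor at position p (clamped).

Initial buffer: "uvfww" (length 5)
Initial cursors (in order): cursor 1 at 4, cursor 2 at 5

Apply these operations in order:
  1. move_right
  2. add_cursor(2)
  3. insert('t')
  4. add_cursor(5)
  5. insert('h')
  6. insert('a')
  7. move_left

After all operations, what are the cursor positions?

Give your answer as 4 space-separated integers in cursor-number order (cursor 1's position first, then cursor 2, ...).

After op 1 (move_right): buffer="uvfww" (len 5), cursors c1@5 c2@5, authorship .....
After op 2 (add_cursor(2)): buffer="uvfww" (len 5), cursors c3@2 c1@5 c2@5, authorship .....
After op 3 (insert('t')): buffer="uvtfwwtt" (len 8), cursors c3@3 c1@8 c2@8, authorship ..3...12
After op 4 (add_cursor(5)): buffer="uvtfwwtt" (len 8), cursors c3@3 c4@5 c1@8 c2@8, authorship ..3...12
After op 5 (insert('h')): buffer="uvthfwhwtthh" (len 12), cursors c3@4 c4@7 c1@12 c2@12, authorship ..33..4.1212
After op 6 (insert('a')): buffer="uvthafwhawtthhaa" (len 16), cursors c3@5 c4@9 c1@16 c2@16, authorship ..333..44.121212
After op 7 (move_left): buffer="uvthafwhawtthhaa" (len 16), cursors c3@4 c4@8 c1@15 c2@15, authorship ..333..44.121212

Answer: 15 15 4 8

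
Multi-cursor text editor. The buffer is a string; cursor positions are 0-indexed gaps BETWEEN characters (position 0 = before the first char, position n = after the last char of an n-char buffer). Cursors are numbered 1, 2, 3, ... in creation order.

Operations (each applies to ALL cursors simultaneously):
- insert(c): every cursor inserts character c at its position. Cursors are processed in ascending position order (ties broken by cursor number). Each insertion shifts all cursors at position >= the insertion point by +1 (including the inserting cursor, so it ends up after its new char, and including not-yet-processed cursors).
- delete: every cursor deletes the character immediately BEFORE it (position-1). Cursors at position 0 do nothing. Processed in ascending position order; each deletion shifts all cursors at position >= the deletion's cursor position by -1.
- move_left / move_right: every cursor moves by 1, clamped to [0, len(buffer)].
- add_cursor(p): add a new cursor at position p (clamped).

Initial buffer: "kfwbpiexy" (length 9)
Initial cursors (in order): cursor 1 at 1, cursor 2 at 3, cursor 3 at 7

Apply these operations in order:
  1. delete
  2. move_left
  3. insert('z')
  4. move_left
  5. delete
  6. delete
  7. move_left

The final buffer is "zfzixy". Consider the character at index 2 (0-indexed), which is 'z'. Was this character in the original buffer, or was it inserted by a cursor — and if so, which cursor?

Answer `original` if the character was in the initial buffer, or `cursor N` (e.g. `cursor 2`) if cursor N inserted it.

Answer: cursor 3

Derivation:
After op 1 (delete): buffer="fbpixy" (len 6), cursors c1@0 c2@1 c3@4, authorship ......
After op 2 (move_left): buffer="fbpixy" (len 6), cursors c1@0 c2@0 c3@3, authorship ......
After op 3 (insert('z')): buffer="zzfbpzixy" (len 9), cursors c1@2 c2@2 c3@6, authorship 12...3...
After op 4 (move_left): buffer="zzfbpzixy" (len 9), cursors c1@1 c2@1 c3@5, authorship 12...3...
After op 5 (delete): buffer="zfbzixy" (len 7), cursors c1@0 c2@0 c3@3, authorship 2..3...
After op 6 (delete): buffer="zfzixy" (len 6), cursors c1@0 c2@0 c3@2, authorship 2.3...
After op 7 (move_left): buffer="zfzixy" (len 6), cursors c1@0 c2@0 c3@1, authorship 2.3...
Authorship (.=original, N=cursor N): 2 . 3 . . .
Index 2: author = 3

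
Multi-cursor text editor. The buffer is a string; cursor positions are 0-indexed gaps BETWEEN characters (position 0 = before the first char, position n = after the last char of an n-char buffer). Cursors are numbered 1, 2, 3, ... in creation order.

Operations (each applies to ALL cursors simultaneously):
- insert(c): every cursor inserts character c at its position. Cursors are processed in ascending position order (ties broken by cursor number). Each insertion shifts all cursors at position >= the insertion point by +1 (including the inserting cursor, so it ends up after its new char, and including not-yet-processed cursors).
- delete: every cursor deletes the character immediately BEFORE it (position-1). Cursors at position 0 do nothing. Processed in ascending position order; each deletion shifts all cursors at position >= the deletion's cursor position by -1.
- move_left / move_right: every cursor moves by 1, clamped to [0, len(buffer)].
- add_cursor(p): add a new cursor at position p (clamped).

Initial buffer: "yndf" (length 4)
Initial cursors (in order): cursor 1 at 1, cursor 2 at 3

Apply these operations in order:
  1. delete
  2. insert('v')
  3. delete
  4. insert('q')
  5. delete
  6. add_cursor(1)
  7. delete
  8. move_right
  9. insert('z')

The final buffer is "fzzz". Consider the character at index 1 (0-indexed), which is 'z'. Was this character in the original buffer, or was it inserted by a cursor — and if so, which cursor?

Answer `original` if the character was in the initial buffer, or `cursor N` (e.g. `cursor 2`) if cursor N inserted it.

After op 1 (delete): buffer="nf" (len 2), cursors c1@0 c2@1, authorship ..
After op 2 (insert('v')): buffer="vnvf" (len 4), cursors c1@1 c2@3, authorship 1.2.
After op 3 (delete): buffer="nf" (len 2), cursors c1@0 c2@1, authorship ..
After op 4 (insert('q')): buffer="qnqf" (len 4), cursors c1@1 c2@3, authorship 1.2.
After op 5 (delete): buffer="nf" (len 2), cursors c1@0 c2@1, authorship ..
After op 6 (add_cursor(1)): buffer="nf" (len 2), cursors c1@0 c2@1 c3@1, authorship ..
After op 7 (delete): buffer="f" (len 1), cursors c1@0 c2@0 c3@0, authorship .
After op 8 (move_right): buffer="f" (len 1), cursors c1@1 c2@1 c3@1, authorship .
After op 9 (insert('z')): buffer="fzzz" (len 4), cursors c1@4 c2@4 c3@4, authorship .123
Authorship (.=original, N=cursor N): . 1 2 3
Index 1: author = 1

Answer: cursor 1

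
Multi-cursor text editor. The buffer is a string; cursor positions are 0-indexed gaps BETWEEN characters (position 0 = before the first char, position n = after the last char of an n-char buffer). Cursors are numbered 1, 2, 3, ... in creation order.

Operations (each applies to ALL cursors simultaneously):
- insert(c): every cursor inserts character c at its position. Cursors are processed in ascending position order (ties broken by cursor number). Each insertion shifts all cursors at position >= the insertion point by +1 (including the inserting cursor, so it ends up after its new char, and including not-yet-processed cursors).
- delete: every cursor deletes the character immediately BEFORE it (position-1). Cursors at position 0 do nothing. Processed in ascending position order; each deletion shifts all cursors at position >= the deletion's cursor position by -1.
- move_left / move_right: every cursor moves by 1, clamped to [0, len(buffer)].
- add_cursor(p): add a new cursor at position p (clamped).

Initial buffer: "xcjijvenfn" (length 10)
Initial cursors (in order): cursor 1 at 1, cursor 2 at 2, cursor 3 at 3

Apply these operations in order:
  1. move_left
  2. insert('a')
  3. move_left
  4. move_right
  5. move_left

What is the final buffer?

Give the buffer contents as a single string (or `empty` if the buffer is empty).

After op 1 (move_left): buffer="xcjijvenfn" (len 10), cursors c1@0 c2@1 c3@2, authorship ..........
After op 2 (insert('a')): buffer="axacajijvenfn" (len 13), cursors c1@1 c2@3 c3@5, authorship 1.2.3........
After op 3 (move_left): buffer="axacajijvenfn" (len 13), cursors c1@0 c2@2 c3@4, authorship 1.2.3........
After op 4 (move_right): buffer="axacajijvenfn" (len 13), cursors c1@1 c2@3 c3@5, authorship 1.2.3........
After op 5 (move_left): buffer="axacajijvenfn" (len 13), cursors c1@0 c2@2 c3@4, authorship 1.2.3........

Answer: axacajijvenfn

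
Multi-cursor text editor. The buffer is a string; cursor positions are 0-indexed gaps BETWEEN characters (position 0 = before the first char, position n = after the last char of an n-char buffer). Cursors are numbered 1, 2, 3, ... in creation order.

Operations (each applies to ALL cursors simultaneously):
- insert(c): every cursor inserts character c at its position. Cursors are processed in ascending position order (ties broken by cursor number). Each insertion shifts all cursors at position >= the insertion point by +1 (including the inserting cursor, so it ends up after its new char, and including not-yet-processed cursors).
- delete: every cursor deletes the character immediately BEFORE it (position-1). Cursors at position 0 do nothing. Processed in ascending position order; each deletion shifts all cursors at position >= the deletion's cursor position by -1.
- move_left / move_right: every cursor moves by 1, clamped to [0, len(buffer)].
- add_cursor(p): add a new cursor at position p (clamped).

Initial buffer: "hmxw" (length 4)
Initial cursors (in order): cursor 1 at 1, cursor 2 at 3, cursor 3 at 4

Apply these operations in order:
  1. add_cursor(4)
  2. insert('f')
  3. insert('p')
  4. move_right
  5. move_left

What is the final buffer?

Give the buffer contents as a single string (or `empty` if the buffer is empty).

After op 1 (add_cursor(4)): buffer="hmxw" (len 4), cursors c1@1 c2@3 c3@4 c4@4, authorship ....
After op 2 (insert('f')): buffer="hfmxfwff" (len 8), cursors c1@2 c2@5 c3@8 c4@8, authorship .1..2.34
After op 3 (insert('p')): buffer="hfpmxfpwffpp" (len 12), cursors c1@3 c2@7 c3@12 c4@12, authorship .11..22.3434
After op 4 (move_right): buffer="hfpmxfpwffpp" (len 12), cursors c1@4 c2@8 c3@12 c4@12, authorship .11..22.3434
After op 5 (move_left): buffer="hfpmxfpwffpp" (len 12), cursors c1@3 c2@7 c3@11 c4@11, authorship .11..22.3434

Answer: hfpmxfpwffpp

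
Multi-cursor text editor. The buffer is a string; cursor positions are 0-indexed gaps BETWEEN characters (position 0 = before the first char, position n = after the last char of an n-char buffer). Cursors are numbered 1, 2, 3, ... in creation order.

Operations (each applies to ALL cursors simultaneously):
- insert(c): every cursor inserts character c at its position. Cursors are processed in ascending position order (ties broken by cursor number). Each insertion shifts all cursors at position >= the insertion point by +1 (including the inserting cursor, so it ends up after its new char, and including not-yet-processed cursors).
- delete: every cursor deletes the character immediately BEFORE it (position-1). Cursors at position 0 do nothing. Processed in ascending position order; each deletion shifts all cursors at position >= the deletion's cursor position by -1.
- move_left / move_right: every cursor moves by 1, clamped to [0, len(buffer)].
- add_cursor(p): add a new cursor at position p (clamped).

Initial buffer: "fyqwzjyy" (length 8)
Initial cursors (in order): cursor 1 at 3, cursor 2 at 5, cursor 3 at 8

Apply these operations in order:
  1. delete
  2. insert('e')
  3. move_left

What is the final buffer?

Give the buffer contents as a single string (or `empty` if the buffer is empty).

Answer: fyewejye

Derivation:
After op 1 (delete): buffer="fywjy" (len 5), cursors c1@2 c2@3 c3@5, authorship .....
After op 2 (insert('e')): buffer="fyewejye" (len 8), cursors c1@3 c2@5 c3@8, authorship ..1.2..3
After op 3 (move_left): buffer="fyewejye" (len 8), cursors c1@2 c2@4 c3@7, authorship ..1.2..3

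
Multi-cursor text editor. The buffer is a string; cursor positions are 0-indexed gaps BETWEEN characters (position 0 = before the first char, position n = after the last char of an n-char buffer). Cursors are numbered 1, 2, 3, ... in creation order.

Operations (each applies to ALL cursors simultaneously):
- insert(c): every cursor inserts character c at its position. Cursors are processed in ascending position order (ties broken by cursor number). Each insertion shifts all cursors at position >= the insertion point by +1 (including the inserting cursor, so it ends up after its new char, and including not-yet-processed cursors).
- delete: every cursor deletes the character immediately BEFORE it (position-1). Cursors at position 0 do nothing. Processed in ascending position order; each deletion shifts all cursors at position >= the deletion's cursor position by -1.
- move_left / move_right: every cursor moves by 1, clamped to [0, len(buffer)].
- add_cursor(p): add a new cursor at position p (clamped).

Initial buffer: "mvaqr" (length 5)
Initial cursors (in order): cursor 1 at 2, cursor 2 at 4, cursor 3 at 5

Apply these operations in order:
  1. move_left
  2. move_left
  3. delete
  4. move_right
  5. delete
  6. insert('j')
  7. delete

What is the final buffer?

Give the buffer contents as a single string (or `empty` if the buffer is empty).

After op 1 (move_left): buffer="mvaqr" (len 5), cursors c1@1 c2@3 c3@4, authorship .....
After op 2 (move_left): buffer="mvaqr" (len 5), cursors c1@0 c2@2 c3@3, authorship .....
After op 3 (delete): buffer="mqr" (len 3), cursors c1@0 c2@1 c3@1, authorship ...
After op 4 (move_right): buffer="mqr" (len 3), cursors c1@1 c2@2 c3@2, authorship ...
After op 5 (delete): buffer="r" (len 1), cursors c1@0 c2@0 c3@0, authorship .
After op 6 (insert('j')): buffer="jjjr" (len 4), cursors c1@3 c2@3 c3@3, authorship 123.
After op 7 (delete): buffer="r" (len 1), cursors c1@0 c2@0 c3@0, authorship .

Answer: r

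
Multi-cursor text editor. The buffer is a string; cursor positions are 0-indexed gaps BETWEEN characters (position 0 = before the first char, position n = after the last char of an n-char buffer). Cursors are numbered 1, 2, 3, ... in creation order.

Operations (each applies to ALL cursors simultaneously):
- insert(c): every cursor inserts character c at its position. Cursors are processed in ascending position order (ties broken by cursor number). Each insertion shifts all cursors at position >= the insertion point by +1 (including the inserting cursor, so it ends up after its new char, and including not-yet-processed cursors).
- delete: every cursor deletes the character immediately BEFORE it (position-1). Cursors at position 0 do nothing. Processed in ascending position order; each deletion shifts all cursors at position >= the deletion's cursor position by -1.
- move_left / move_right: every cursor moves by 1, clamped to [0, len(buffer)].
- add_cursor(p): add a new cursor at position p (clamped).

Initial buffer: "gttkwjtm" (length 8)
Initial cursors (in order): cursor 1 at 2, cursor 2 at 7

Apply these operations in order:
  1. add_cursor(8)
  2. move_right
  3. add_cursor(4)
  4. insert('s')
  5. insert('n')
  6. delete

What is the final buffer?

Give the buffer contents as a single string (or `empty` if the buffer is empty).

After op 1 (add_cursor(8)): buffer="gttkwjtm" (len 8), cursors c1@2 c2@7 c3@8, authorship ........
After op 2 (move_right): buffer="gttkwjtm" (len 8), cursors c1@3 c2@8 c3@8, authorship ........
After op 3 (add_cursor(4)): buffer="gttkwjtm" (len 8), cursors c1@3 c4@4 c2@8 c3@8, authorship ........
After op 4 (insert('s')): buffer="gttskswjtmss" (len 12), cursors c1@4 c4@6 c2@12 c3@12, authorship ...1.4....23
After op 5 (insert('n')): buffer="gttsnksnwjtmssnn" (len 16), cursors c1@5 c4@8 c2@16 c3@16, authorship ...11.44....2323
After op 6 (delete): buffer="gttskswjtmss" (len 12), cursors c1@4 c4@6 c2@12 c3@12, authorship ...1.4....23

Answer: gttskswjtmss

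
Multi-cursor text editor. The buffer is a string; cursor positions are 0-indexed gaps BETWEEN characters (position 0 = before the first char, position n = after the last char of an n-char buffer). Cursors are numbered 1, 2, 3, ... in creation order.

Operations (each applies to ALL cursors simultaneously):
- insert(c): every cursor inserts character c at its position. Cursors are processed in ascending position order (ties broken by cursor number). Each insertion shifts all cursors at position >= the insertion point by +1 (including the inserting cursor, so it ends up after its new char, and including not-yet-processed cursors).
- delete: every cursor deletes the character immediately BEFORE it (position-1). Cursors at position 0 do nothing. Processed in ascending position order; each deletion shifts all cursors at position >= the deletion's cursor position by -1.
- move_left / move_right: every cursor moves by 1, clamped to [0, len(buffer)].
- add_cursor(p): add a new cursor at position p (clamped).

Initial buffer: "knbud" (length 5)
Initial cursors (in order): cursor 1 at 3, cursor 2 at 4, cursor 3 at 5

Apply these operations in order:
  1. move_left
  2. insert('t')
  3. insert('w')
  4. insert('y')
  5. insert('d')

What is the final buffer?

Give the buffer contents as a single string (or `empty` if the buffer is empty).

Answer: kntwydbtwydutwydd

Derivation:
After op 1 (move_left): buffer="knbud" (len 5), cursors c1@2 c2@3 c3@4, authorship .....
After op 2 (insert('t')): buffer="kntbtutd" (len 8), cursors c1@3 c2@5 c3@7, authorship ..1.2.3.
After op 3 (insert('w')): buffer="kntwbtwutwd" (len 11), cursors c1@4 c2@7 c3@10, authorship ..11.22.33.
After op 4 (insert('y')): buffer="kntwybtwyutwyd" (len 14), cursors c1@5 c2@9 c3@13, authorship ..111.222.333.
After op 5 (insert('d')): buffer="kntwydbtwydutwydd" (len 17), cursors c1@6 c2@11 c3@16, authorship ..1111.2222.3333.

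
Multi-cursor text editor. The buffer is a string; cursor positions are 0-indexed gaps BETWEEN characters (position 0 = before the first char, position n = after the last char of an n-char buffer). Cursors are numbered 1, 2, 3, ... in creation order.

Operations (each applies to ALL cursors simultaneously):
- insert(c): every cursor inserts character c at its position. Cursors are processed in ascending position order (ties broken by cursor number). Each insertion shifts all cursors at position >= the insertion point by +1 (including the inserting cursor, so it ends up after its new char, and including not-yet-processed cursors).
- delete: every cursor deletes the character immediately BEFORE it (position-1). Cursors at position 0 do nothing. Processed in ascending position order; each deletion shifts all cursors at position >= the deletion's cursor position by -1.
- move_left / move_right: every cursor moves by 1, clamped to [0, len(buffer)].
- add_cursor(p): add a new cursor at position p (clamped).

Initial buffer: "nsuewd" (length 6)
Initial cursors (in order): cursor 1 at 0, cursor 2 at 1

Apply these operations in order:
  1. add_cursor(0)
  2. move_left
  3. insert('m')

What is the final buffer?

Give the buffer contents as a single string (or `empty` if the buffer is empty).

After op 1 (add_cursor(0)): buffer="nsuewd" (len 6), cursors c1@0 c3@0 c2@1, authorship ......
After op 2 (move_left): buffer="nsuewd" (len 6), cursors c1@0 c2@0 c3@0, authorship ......
After op 3 (insert('m')): buffer="mmmnsuewd" (len 9), cursors c1@3 c2@3 c3@3, authorship 123......

Answer: mmmnsuewd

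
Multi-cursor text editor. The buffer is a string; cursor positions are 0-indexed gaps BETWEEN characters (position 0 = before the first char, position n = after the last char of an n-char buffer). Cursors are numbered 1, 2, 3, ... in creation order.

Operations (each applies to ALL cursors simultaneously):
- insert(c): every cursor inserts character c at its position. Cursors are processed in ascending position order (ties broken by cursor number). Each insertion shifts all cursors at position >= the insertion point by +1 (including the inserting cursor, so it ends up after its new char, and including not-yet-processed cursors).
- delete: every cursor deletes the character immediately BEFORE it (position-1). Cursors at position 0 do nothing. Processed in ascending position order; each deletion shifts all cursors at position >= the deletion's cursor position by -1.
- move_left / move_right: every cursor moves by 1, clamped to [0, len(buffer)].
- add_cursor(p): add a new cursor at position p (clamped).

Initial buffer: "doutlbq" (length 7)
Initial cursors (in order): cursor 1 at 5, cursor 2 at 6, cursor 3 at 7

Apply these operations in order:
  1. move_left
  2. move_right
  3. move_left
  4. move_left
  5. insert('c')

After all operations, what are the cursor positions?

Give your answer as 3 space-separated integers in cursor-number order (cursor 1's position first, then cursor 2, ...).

After op 1 (move_left): buffer="doutlbq" (len 7), cursors c1@4 c2@5 c3@6, authorship .......
After op 2 (move_right): buffer="doutlbq" (len 7), cursors c1@5 c2@6 c3@7, authorship .......
After op 3 (move_left): buffer="doutlbq" (len 7), cursors c1@4 c2@5 c3@6, authorship .......
After op 4 (move_left): buffer="doutlbq" (len 7), cursors c1@3 c2@4 c3@5, authorship .......
After op 5 (insert('c')): buffer="douctclcbq" (len 10), cursors c1@4 c2@6 c3@8, authorship ...1.2.3..

Answer: 4 6 8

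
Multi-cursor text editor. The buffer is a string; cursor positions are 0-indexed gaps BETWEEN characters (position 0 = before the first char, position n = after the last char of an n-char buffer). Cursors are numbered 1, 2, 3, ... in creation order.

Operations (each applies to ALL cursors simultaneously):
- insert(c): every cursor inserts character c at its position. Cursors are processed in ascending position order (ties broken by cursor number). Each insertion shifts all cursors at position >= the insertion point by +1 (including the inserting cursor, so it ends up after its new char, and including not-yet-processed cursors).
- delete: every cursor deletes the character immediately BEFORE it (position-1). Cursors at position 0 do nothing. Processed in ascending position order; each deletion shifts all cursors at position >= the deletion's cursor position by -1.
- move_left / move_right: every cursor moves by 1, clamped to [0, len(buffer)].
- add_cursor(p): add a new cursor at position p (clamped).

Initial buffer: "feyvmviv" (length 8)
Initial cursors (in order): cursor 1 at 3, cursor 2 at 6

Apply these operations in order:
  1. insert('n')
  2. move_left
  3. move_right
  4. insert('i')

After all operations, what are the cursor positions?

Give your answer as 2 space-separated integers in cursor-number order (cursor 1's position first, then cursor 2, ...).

After op 1 (insert('n')): buffer="feynvmvniv" (len 10), cursors c1@4 c2@8, authorship ...1...2..
After op 2 (move_left): buffer="feynvmvniv" (len 10), cursors c1@3 c2@7, authorship ...1...2..
After op 3 (move_right): buffer="feynvmvniv" (len 10), cursors c1@4 c2@8, authorship ...1...2..
After op 4 (insert('i')): buffer="feynivmvniiv" (len 12), cursors c1@5 c2@10, authorship ...11...22..

Answer: 5 10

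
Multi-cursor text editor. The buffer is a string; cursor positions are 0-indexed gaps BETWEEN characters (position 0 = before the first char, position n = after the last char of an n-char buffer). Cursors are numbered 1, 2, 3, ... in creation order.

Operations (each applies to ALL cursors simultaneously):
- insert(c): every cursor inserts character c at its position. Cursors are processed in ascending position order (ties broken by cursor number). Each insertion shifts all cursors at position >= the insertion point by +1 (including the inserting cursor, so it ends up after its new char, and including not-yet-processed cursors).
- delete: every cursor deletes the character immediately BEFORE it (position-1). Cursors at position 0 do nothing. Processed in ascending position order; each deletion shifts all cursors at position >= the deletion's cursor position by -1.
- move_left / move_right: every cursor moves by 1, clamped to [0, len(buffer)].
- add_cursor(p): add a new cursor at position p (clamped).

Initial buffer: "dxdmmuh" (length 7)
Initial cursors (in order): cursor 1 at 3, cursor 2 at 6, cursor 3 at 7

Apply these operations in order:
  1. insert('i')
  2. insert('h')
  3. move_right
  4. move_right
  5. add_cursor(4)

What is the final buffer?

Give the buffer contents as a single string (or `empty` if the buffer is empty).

After op 1 (insert('i')): buffer="dxdimmuihi" (len 10), cursors c1@4 c2@8 c3@10, authorship ...1...2.3
After op 2 (insert('h')): buffer="dxdihmmuihhih" (len 13), cursors c1@5 c2@10 c3@13, authorship ...11...22.33
After op 3 (move_right): buffer="dxdihmmuihhih" (len 13), cursors c1@6 c2@11 c3@13, authorship ...11...22.33
After op 4 (move_right): buffer="dxdihmmuihhih" (len 13), cursors c1@7 c2@12 c3@13, authorship ...11...22.33
After op 5 (add_cursor(4)): buffer="dxdihmmuihhih" (len 13), cursors c4@4 c1@7 c2@12 c3@13, authorship ...11...22.33

Answer: dxdihmmuihhih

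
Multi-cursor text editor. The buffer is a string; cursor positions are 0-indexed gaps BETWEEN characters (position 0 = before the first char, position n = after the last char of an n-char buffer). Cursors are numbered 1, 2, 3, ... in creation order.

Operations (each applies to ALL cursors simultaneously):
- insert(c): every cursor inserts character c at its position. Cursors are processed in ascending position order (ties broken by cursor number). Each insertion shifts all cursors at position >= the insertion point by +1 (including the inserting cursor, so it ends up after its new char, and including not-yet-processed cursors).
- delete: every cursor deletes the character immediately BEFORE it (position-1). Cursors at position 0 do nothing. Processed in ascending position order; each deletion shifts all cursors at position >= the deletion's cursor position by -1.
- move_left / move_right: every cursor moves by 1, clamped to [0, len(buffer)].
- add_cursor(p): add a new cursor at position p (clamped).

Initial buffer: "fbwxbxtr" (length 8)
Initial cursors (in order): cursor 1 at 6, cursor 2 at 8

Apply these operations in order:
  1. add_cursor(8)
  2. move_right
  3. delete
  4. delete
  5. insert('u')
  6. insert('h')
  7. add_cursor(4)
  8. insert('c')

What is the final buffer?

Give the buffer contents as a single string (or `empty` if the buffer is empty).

After op 1 (add_cursor(8)): buffer="fbwxbxtr" (len 8), cursors c1@6 c2@8 c3@8, authorship ........
After op 2 (move_right): buffer="fbwxbxtr" (len 8), cursors c1@7 c2@8 c3@8, authorship ........
After op 3 (delete): buffer="fbwxb" (len 5), cursors c1@5 c2@5 c3@5, authorship .....
After op 4 (delete): buffer="fb" (len 2), cursors c1@2 c2@2 c3@2, authorship ..
After op 5 (insert('u')): buffer="fbuuu" (len 5), cursors c1@5 c2@5 c3@5, authorship ..123
After op 6 (insert('h')): buffer="fbuuuhhh" (len 8), cursors c1@8 c2@8 c3@8, authorship ..123123
After op 7 (add_cursor(4)): buffer="fbuuuhhh" (len 8), cursors c4@4 c1@8 c2@8 c3@8, authorship ..123123
After op 8 (insert('c')): buffer="fbuucuhhhccc" (len 12), cursors c4@5 c1@12 c2@12 c3@12, authorship ..1243123123

Answer: fbuucuhhhccc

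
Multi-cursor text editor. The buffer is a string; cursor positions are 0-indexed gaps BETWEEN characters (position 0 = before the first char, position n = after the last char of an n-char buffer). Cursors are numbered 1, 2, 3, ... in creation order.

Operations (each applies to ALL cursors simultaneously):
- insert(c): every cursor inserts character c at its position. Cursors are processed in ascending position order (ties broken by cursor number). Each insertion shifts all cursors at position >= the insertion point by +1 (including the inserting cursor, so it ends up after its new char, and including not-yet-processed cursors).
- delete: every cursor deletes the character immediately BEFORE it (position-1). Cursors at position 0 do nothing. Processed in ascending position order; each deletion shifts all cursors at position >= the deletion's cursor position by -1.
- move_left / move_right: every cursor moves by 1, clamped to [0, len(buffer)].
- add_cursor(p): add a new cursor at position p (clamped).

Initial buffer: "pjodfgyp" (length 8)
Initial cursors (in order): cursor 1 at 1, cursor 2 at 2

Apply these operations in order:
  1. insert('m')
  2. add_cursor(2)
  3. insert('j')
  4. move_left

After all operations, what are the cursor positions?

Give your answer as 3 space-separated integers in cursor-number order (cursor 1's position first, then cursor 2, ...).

After op 1 (insert('m')): buffer="pmjmodfgyp" (len 10), cursors c1@2 c2@4, authorship .1.2......
After op 2 (add_cursor(2)): buffer="pmjmodfgyp" (len 10), cursors c1@2 c3@2 c2@4, authorship .1.2......
After op 3 (insert('j')): buffer="pmjjjmjodfgyp" (len 13), cursors c1@4 c3@4 c2@7, authorship .113.22......
After op 4 (move_left): buffer="pmjjjmjodfgyp" (len 13), cursors c1@3 c3@3 c2@6, authorship .113.22......

Answer: 3 6 3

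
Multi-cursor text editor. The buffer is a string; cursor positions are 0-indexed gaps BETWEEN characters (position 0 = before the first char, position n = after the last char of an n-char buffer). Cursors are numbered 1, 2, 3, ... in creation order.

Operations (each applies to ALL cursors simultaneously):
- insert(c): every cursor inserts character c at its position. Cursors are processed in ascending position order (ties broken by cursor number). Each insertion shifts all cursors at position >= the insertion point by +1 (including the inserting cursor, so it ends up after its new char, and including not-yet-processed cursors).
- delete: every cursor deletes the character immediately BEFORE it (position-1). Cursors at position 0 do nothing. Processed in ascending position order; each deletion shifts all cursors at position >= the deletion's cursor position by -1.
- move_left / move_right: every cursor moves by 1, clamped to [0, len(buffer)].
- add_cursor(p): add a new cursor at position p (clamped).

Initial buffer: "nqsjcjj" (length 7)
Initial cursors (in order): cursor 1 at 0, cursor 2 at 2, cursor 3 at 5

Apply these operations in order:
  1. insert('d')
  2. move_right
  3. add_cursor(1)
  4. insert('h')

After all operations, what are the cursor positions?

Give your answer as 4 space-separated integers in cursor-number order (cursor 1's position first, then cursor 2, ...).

Answer: 4 8 13 2

Derivation:
After op 1 (insert('d')): buffer="dnqdsjcdjj" (len 10), cursors c1@1 c2@4 c3@8, authorship 1..2...3..
After op 2 (move_right): buffer="dnqdsjcdjj" (len 10), cursors c1@2 c2@5 c3@9, authorship 1..2...3..
After op 3 (add_cursor(1)): buffer="dnqdsjcdjj" (len 10), cursors c4@1 c1@2 c2@5 c3@9, authorship 1..2...3..
After op 4 (insert('h')): buffer="dhnhqdshjcdjhj" (len 14), cursors c4@2 c1@4 c2@8 c3@13, authorship 14.1.2.2..3.3.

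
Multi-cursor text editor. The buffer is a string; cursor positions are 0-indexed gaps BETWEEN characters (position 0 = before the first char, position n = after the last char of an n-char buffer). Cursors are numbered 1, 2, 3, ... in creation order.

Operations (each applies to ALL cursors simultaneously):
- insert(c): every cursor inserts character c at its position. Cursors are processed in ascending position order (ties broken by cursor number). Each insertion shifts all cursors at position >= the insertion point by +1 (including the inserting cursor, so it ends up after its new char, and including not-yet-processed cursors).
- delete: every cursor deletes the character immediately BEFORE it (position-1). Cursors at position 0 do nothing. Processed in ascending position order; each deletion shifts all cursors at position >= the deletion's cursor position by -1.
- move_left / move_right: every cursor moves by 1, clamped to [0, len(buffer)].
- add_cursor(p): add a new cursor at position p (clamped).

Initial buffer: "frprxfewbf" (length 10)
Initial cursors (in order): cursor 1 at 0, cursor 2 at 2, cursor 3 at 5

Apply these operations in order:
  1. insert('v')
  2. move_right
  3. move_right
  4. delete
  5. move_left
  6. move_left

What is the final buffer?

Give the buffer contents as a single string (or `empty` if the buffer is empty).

Answer: vfvpxvfwbf

Derivation:
After op 1 (insert('v')): buffer="vfrvprxvfewbf" (len 13), cursors c1@1 c2@4 c3@8, authorship 1..2...3.....
After op 2 (move_right): buffer="vfrvprxvfewbf" (len 13), cursors c1@2 c2@5 c3@9, authorship 1..2...3.....
After op 3 (move_right): buffer="vfrvprxvfewbf" (len 13), cursors c1@3 c2@6 c3@10, authorship 1..2...3.....
After op 4 (delete): buffer="vfvpxvfwbf" (len 10), cursors c1@2 c2@4 c3@7, authorship 1.2..3....
After op 5 (move_left): buffer="vfvpxvfwbf" (len 10), cursors c1@1 c2@3 c3@6, authorship 1.2..3....
After op 6 (move_left): buffer="vfvpxvfwbf" (len 10), cursors c1@0 c2@2 c3@5, authorship 1.2..3....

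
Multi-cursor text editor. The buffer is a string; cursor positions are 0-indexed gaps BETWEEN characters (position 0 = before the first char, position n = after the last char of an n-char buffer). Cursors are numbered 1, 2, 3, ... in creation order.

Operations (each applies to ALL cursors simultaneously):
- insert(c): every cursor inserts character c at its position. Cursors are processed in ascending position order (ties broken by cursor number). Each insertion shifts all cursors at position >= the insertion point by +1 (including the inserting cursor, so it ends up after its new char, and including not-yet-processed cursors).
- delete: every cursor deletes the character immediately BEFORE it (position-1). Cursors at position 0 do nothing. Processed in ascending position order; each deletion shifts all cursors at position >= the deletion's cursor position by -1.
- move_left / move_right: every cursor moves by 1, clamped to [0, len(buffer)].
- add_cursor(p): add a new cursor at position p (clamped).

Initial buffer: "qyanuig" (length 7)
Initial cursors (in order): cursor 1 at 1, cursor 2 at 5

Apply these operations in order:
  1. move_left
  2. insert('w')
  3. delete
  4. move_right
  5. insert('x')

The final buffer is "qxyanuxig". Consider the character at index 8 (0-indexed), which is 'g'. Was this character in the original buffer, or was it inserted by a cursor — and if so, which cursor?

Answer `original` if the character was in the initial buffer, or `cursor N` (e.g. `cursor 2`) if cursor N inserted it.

After op 1 (move_left): buffer="qyanuig" (len 7), cursors c1@0 c2@4, authorship .......
After op 2 (insert('w')): buffer="wqyanwuig" (len 9), cursors c1@1 c2@6, authorship 1....2...
After op 3 (delete): buffer="qyanuig" (len 7), cursors c1@0 c2@4, authorship .......
After op 4 (move_right): buffer="qyanuig" (len 7), cursors c1@1 c2@5, authorship .......
After op 5 (insert('x')): buffer="qxyanuxig" (len 9), cursors c1@2 c2@7, authorship .1....2..
Authorship (.=original, N=cursor N): . 1 . . . . 2 . .
Index 8: author = original

Answer: original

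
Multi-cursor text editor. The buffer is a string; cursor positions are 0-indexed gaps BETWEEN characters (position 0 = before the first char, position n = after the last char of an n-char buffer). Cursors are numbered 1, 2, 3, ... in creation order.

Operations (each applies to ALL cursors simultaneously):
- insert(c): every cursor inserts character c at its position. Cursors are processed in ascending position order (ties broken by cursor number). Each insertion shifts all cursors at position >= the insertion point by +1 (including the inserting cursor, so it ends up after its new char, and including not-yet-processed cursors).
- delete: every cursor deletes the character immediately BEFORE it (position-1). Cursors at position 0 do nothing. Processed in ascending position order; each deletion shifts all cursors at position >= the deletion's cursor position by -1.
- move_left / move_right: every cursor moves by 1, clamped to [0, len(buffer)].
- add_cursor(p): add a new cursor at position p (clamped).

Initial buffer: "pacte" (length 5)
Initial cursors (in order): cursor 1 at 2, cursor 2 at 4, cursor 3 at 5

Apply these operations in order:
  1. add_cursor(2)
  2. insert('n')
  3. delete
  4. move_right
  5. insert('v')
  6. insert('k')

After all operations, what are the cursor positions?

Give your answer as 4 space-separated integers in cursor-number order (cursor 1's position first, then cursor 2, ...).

After op 1 (add_cursor(2)): buffer="pacte" (len 5), cursors c1@2 c4@2 c2@4 c3@5, authorship .....
After op 2 (insert('n')): buffer="pannctnen" (len 9), cursors c1@4 c4@4 c2@7 c3@9, authorship ..14..2.3
After op 3 (delete): buffer="pacte" (len 5), cursors c1@2 c4@2 c2@4 c3@5, authorship .....
After op 4 (move_right): buffer="pacte" (len 5), cursors c1@3 c4@3 c2@5 c3@5, authorship .....
After op 5 (insert('v')): buffer="pacvvtevv" (len 9), cursors c1@5 c4@5 c2@9 c3@9, authorship ...14..23
After op 6 (insert('k')): buffer="pacvvkktevvkk" (len 13), cursors c1@7 c4@7 c2@13 c3@13, authorship ...1414..2323

Answer: 7 13 13 7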